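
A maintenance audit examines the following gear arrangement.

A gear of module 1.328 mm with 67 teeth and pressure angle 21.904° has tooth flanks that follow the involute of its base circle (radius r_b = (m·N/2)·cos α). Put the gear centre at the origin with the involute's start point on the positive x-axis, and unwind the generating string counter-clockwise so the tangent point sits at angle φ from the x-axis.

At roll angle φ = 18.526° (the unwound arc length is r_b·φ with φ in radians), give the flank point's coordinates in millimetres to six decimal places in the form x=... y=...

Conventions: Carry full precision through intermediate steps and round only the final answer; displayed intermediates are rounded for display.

class = single-mesh tooth geometry [base-circle involute, m = 1.328, 67T]
pitch radius r_p = m·N/2 = 1.328·67/2 = 44.488000
base radius r_b = r_p·cos α = 44.488000·cos 21.904° = 41.276421
roll angle φ = 18.526° = 0.32333970 rad
x = r_b·(cos φ + φ·sin φ) = 43.378047
y = r_b·(sin φ − φ·cos φ) = 0.460268

x=43.378047 y=0.460268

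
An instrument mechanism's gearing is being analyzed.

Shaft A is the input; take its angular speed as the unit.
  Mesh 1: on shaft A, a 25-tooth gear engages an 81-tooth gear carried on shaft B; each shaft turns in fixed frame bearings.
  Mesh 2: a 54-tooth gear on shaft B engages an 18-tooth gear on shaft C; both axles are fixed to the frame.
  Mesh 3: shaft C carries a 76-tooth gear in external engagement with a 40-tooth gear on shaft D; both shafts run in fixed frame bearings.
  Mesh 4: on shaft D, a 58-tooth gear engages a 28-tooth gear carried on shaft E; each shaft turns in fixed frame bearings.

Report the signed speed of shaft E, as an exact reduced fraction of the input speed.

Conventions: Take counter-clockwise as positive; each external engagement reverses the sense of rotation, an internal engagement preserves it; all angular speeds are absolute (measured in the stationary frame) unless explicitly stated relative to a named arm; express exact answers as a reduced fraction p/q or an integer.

4-mesh fixed-axis compound train (all bearings frame-fixed)
mesh 1 [25T→81T]: |ω|/ω_in = 1×25/81 = 25/81, sense flips to −
mesh 2 [54T→18T]: |ω|/ω_in = (25/81)×54/18 = 25/27, sense flips to +
mesh 3 [76T→40T]: |ω|/ω_in = (25/27)×76/40 = 95/54, sense flips to −
mesh 4 [58T→28T]: |ω|/ω_in = (95/54)×58/28 = 2755/756, sense flips to +
signed output speed (× input speed) = 2755/756

2755/756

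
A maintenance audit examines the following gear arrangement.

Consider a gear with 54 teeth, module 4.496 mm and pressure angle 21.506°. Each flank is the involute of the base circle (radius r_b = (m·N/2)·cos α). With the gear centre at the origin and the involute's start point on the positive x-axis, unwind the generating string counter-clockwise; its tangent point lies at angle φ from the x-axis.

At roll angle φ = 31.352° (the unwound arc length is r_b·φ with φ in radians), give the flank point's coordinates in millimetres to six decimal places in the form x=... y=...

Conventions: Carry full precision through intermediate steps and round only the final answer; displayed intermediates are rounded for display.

single-mesh involute tooth geometry (54T wheel at module 4.496)
pitch radius r_p = m·N/2 = 4.496·54/2 = 121.392000
base radius r_b = r_p·cos α = 121.392000·cos 21.506° = 112.940590
roll angle φ = 31.352° = 0.54719563 rad
x = r_b·(cos φ + φ·sin φ) = 128.604296
y = r_b·(sin φ − φ·cos φ) = 5.985449

x=128.604296 y=5.985449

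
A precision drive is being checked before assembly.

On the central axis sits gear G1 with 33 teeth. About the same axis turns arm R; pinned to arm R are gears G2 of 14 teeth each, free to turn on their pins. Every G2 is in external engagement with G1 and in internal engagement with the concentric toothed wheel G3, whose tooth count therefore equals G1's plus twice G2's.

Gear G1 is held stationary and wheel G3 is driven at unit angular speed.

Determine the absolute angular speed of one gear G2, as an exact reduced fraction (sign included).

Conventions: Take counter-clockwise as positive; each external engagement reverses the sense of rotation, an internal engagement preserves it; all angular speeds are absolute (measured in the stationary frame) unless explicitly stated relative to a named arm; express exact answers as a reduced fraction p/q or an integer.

recognized (axles ride arm R): planetary set, 33/14/61 teeth
ring teeth: 33 + 2·14 = 61
33(ω_sun−ω_arm) = −61(ω_ring−ω_arm),  ω_sun = 0, ω_ring = 1
33(0−ω_arm) = −61(1−ω_arm)  ⇒  94·ω_arm = 61  ⇒  ω_arm = 61/94
sun–planet mesh: 33·(0−61/94) = −14·(ω_p−ω_arm)  ⇒  ω_p−ω_arm = 2013/1316
ω_p = 61/94 + 2013/1316 = 61/28
exact speed ratio = 61/28

61/28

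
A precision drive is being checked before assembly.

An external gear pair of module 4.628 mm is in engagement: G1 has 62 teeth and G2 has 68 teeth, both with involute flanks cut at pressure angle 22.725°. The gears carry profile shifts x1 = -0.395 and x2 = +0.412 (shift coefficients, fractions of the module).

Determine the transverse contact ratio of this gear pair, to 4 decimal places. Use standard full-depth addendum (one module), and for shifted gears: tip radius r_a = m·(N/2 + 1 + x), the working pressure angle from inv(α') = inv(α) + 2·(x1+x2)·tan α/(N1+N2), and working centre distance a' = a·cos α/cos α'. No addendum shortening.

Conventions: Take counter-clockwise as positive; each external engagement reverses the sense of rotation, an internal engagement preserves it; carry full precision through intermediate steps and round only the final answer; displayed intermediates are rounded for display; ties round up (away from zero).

1.6420

topology: single-mesh involute geometry — m = 4.628, 62T/68T pair
base radii: r_b1 = 132.330524, r_b2 = 145.136704
tip radii: r_a1 = 146.267940, r_a2 = 163.886736
inv(α') = inv(22.725°) + 2·(-0.395+0.412)·tan α/(62+68) = 0.02230530  ⇒  α' = 22.76072°
a' = a·cos α / cos α' = 300.8200·cos 22.725°/cos 22.76072° = 300.898617
action lengths: √(r_a1²−r_b1²) = 62.313262, √(r_a2²−r_b2²) = 76.119638
base pitch p_b = π·m·cos α = 13.410600
CR = (62.313262 + 76.119638 − 300.898617·sin 22.76072°)/13.410600 = 1.642000
contact ratio ≈ 1.6420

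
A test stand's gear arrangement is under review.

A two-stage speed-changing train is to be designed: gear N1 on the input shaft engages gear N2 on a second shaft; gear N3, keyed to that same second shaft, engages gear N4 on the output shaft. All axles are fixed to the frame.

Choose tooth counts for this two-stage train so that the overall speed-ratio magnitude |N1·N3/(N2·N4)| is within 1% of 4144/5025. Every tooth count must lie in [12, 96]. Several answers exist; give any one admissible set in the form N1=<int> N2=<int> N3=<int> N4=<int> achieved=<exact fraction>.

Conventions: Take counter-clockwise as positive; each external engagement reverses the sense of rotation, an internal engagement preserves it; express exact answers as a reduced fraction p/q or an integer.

N1=56 N2=67 N3=74 N4=75 achieved=4144/5025

topology: fixed-axis compound train — 2 stages, target 4144/5025
target = 4144/5025 in lowest terms: an exact hit needs N1·N3 = k·4144 and N2·N4 = k·5025 for one integer k, every count in [12, 96]; additionally prefer no 1:1 stage (N1 ≠ N2, N3 ≠ N4)
k = 1: N1·N3 = 4144 = 56·74, N2·N4 = 5025 = 67·75
achieved = 56·74/(67·75) = 4144/5025; |achieved − target| = 0 ≤ 1036/125625 ✓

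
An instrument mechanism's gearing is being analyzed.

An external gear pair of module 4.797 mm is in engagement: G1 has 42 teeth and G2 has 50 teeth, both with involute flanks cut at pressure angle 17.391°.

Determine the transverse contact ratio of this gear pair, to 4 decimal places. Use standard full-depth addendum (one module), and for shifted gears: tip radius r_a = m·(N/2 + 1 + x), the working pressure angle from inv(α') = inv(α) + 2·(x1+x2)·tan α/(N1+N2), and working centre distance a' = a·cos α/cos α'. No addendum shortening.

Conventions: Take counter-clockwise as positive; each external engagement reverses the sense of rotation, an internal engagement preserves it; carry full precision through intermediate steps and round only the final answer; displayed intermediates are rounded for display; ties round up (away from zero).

1.8894

single-mesh involute tooth geometry (42T engaging 50T at module 4.797)
base radii: r_b1 = 96.132039, r_b2 = 114.442903
tip radii: r_a1 = 105.534000, r_a2 = 124.722000
no profile shift: α' = α, a' = a
action lengths: √(r_a1²−r_b1²) = 43.543728, √(r_a2²−r_b2²) = 49.582247
base pitch p_b = π·m·cos α = 14.381319
CR = (43.543728 + 49.582247 − 220.662000·sin 17.39100°)/14.381319 = 1.889403
contact ratio ≈ 1.8894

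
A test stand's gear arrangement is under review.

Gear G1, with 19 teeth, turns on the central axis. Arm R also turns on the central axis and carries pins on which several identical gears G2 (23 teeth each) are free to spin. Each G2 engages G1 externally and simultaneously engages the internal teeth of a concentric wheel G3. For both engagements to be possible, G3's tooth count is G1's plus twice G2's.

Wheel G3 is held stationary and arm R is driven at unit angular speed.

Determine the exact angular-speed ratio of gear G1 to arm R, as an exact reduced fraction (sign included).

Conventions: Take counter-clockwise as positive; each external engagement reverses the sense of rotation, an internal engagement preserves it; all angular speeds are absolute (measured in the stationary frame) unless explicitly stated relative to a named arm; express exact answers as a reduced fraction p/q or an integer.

planetary set (19T centre, 23T on arm, 65T internal) — Willis relation
ring teeth: 19 + 2·23 = 65
19(ω_sun−ω_arm) = −65(ω_ring−ω_arm),  ω_ring = 0, ω_arm = 1
ω_sun = 1 − (65/19)(0−1) = 84/19
ω_out/ω_in = 84/19

84/19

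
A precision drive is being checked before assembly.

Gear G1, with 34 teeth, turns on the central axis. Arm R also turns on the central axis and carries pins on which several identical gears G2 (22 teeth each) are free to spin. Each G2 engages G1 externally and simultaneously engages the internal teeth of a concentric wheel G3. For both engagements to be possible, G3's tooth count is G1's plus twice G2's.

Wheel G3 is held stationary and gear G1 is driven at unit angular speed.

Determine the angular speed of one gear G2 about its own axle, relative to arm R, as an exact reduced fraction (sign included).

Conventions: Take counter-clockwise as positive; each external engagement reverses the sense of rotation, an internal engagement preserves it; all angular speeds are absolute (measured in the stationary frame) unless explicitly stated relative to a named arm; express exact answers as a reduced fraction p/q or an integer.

-663/616

recognized (axles ride arm R): planetary set, 34/22/78 teeth
ring teeth: 34 + 2·22 = 78
34(ω_sun−ω_arm) = −78(ω_ring−ω_arm),  ω_ring = 0, ω_sun = 1
34(1−ω_arm) = −78(0−ω_arm)  ⇒  112·ω_arm = 34  ⇒  ω_arm = 17/56
sun–planet mesh: 34·(1−17/56) = −22·(ω_p−ω_arm)  ⇒  ω_p−ω_arm = -663/616
exact speed ratio = -663/616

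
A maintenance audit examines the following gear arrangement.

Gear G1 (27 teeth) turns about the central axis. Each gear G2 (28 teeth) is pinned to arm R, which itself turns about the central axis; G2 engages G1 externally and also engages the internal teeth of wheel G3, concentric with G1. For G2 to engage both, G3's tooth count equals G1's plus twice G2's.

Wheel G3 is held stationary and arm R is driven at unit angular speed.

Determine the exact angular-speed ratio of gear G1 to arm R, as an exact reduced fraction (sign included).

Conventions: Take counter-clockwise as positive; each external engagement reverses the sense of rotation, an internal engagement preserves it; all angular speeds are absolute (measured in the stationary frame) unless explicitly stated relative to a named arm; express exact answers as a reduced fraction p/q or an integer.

110/27

class = planetary set [G3 = 27+2·28 = 83; Willis about the carrier]
ring teeth: 27 + 2·28 = 83
27(ω_sun−ω_arm) = −83(ω_ring−ω_arm),  ω_ring = 0, ω_arm = 1
ω_sun = 1 − (83/27)(0−1) = 110/27
ω_out/ω_in = 110/27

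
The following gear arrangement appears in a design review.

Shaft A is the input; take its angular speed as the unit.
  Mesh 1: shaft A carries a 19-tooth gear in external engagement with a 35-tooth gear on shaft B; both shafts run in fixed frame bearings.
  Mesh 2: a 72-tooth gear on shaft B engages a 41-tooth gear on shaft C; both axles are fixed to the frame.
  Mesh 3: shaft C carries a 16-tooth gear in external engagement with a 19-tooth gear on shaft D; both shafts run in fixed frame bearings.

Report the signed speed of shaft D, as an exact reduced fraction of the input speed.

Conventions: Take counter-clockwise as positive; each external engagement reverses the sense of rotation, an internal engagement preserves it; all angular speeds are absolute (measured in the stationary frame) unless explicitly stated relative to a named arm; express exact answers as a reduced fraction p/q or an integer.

3-mesh fixed-axis compound train (all bearings frame-fixed)
mesh 1 [19T→35T]: |ω|/ω_in = 1×19/35 = 19/35, sense flips to −
mesh 2 [72T→41T]: |ω|/ω_in = (19/35)×72/41 = 1368/1435, sense flips to +
mesh 3 [16T→19T]: |ω|/ω_in = (1368/1435)×16/19 = 1152/1435, sense flips to −
signed output speed (× input speed) = -1152/1435

-1152/1435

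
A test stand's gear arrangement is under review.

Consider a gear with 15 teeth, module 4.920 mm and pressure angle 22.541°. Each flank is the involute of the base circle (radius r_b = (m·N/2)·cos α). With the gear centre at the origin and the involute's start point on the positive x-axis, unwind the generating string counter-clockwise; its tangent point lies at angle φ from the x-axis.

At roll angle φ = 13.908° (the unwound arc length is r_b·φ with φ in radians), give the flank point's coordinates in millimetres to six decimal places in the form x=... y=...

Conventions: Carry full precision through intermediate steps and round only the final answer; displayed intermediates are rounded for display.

x=35.070376 y=0.161531

topology: single-mesh involute geometry — m = 4.920, N = 15
pitch radius r_p = m·N/2 = 4.920·15/2 = 36.900000
base radius r_b = r_p·cos α = 36.900000·cos 22.541° = 34.081041
roll angle φ = 13.908° = 0.24274039 rad
x = r_b·(cos φ + φ·sin φ) = 35.070376
y = r_b·(sin φ − φ·cos φ) = 0.161531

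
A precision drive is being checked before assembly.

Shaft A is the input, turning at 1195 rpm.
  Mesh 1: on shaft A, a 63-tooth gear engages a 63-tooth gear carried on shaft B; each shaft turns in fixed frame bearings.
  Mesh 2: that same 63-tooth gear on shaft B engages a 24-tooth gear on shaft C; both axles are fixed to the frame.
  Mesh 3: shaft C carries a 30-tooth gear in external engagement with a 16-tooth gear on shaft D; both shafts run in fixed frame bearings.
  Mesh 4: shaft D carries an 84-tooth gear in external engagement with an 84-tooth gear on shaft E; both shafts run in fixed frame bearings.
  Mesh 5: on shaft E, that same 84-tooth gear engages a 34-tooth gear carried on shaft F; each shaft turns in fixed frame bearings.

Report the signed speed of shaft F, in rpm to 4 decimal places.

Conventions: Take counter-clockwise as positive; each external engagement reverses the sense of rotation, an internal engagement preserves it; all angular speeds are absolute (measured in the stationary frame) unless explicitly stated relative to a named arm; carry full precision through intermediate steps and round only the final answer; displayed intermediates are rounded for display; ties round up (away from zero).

recognized (6 fixed axles, 5 meshes): fixed-axis compound train
mesh 1 [63T→63T]: ω = 1195.0000×63/63 = 1195.0000 rpm, sense flips to −
mesh 2 [63T→24T]: ω = 1195.0000×63/24 = 3136.8750 rpm, sense flips to +
mesh 3 [30T→16T]: ω = 3136.8750×30/16 = 5881.6406 rpm, sense flips to −
mesh 4 [84T→84T]: ω = 5881.6406×84/84 = 5881.6406 rpm, sense flips to +
mesh 5 [84T→34T]: ω = 5881.6406×84/34 = 14531.1121 rpm, sense flips to −
signed output speed = -14531.1121 rpm

-14531.1121 rpm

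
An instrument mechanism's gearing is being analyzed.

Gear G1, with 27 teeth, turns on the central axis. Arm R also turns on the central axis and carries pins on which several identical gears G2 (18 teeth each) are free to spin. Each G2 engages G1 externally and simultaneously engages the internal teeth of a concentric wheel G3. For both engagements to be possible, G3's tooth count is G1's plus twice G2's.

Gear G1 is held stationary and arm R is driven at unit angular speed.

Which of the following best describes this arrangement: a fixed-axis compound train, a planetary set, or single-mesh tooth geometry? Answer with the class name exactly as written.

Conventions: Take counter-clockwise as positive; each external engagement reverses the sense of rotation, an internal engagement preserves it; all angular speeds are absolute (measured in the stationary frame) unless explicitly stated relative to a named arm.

planetary set

class = planetary set [G3 = 27+2·18 = 63; Willis about the carrier]
classification: planetary set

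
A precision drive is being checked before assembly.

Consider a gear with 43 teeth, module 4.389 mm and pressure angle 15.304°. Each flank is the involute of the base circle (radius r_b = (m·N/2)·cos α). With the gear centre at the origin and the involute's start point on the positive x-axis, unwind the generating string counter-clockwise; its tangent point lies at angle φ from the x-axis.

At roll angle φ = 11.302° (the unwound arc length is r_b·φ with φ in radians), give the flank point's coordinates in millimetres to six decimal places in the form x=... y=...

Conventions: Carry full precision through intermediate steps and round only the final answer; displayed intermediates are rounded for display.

x=92.770845 y=0.231958

recognized (one wheel, involute flank): single-mesh tooth geometry, m = 4.389, N = 43
pitch radius r_p = m·N/2 = 4.389·43/2 = 94.363500
base radius r_b = r_p·cos α = 94.363500·cos 15.304° = 91.017275
roll angle φ = 11.302° = 0.19725711 rad
x = r_b·(cos φ + φ·sin φ) = 92.770845
y = r_b·(sin φ − φ·cos φ) = 0.231958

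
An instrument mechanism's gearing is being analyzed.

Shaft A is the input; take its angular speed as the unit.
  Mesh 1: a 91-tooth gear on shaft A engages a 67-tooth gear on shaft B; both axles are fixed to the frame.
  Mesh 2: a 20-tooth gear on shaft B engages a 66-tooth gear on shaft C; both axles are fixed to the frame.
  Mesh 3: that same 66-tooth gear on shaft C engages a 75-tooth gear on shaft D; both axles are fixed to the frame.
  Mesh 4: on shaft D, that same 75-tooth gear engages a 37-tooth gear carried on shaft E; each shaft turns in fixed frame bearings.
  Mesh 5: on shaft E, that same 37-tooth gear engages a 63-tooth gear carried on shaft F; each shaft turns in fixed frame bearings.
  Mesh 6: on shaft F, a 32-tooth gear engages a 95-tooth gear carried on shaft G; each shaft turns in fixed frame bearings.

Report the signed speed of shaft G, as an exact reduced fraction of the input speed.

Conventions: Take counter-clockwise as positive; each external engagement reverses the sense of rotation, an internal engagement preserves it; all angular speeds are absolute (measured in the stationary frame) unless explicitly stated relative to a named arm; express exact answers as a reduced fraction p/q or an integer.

1664/11457

6-mesh fixed-axis compound train (all bearings frame-fixed)
mesh 1 [91T→67T]: |ω|/ω_in = 1×91/67 = 91/67, sense flips to −
mesh 2 [20T→66T]: |ω|/ω_in = (91/67)×20/66 = 910/2211, sense flips to +
mesh 3 [66T→75T]: |ω|/ω_in = (910/2211)×66/75 = 364/1005, sense flips to −
mesh 4 [75T→37T]: |ω|/ω_in = (364/1005)×75/37 = 1820/2479, sense flips to +
mesh 5 [37T→63T]: |ω|/ω_in = (1820/2479)×37/63 = 260/603, sense flips to −
mesh 6 [32T→95T]: |ω|/ω_in = (260/603)×32/95 = 1664/11457, sense flips to +
signed output speed (× input speed) = 1664/11457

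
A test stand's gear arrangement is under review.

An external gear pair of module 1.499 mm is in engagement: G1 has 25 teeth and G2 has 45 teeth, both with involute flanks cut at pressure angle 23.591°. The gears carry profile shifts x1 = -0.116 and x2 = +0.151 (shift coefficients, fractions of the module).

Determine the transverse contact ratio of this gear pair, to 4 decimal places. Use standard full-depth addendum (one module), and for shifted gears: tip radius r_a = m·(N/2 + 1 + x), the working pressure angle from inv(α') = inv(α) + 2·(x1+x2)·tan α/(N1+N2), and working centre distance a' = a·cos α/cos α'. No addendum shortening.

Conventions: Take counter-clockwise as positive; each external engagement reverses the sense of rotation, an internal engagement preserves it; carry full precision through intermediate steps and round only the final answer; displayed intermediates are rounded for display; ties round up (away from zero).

1.5324

topology: single-mesh involute geometry — m = 1.499, 25T/45T pair
base radii: r_b1 = 17.171525, r_b2 = 30.908745
tip radii: r_a1 = 20.062616, r_a2 = 35.452849
inv(α') = inv(23.591°) + 2·(-0.116+0.151)·tan α/(25+45) = 0.02539829  ⇒  α' = 23.72139°
a' = a·cos α / cos α' = 52.4650·cos 23.591°/cos 23.72139° = 52.517329
action lengths: √(r_a1²−r_b1²) = 10.375322, √(r_a2²−r_b2²) = 17.365311
base pitch p_b = π·m·cos α = 4.315675
CR = (10.375322 + 17.365311 − 52.517329·sin 23.72139°)/4.315675 = 1.532427
contact ratio ≈ 1.5324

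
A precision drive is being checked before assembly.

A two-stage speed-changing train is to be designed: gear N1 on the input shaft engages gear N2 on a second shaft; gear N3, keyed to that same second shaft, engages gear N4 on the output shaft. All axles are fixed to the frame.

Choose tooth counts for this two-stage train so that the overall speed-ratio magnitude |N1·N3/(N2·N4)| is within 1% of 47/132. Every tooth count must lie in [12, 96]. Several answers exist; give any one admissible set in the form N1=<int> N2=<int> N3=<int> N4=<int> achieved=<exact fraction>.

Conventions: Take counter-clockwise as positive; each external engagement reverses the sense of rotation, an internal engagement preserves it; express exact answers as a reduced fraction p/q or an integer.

N1=12 N2=18 N3=47 N4=88 achieved=47/132

design class (target 47/132): fixed-axis compound train
target = 47/132 in lowest terms: an exact hit needs N1·N3 = k·47 and N2·N4 = k·132 for one integer k, every count in [12, 96]; additionally prefer no 1:1 stage (N1 ≠ N2, N3 ≠ N4)
k = 1…11: no 1:1-free in-range split of k·47 and k·132 into factor pairs; take k = 12
k = 12: N1·N3 = 564 = 12·47, N2·N4 = 1584 = 18·88
achieved = 12·47/(18·88) = 47/132; |achieved − target| = 0 ≤ 47/13200 ✓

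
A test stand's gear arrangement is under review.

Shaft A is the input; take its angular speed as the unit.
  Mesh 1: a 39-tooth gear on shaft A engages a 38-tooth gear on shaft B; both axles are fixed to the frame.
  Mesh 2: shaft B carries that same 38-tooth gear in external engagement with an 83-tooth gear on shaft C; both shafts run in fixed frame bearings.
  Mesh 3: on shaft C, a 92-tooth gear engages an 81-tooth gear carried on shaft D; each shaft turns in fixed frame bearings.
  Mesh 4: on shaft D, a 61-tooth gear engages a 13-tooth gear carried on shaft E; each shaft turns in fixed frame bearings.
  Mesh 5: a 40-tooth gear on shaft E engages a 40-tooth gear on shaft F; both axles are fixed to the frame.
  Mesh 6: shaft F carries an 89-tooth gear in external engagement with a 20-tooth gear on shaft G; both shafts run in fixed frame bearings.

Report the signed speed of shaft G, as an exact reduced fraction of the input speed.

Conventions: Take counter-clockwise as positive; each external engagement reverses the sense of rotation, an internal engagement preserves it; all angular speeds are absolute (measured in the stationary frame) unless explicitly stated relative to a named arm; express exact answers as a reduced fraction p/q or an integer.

124867/11205

6-mesh fixed-axis compound train (all bearings frame-fixed)
mesh 1 [39T→38T]: |ω|/ω_in = 1×39/38 = 39/38, sense flips to −
mesh 2 [38T→83T]: |ω|/ω_in = (39/38)×38/83 = 39/83, sense flips to +
mesh 3 [92T→81T]: |ω|/ω_in = (39/83)×92/81 = 1196/2241, sense flips to −
mesh 4 [61T→13T]: |ω|/ω_in = (1196/2241)×61/13 = 5612/2241, sense flips to +
mesh 5 [40T→40T]: |ω|/ω_in = (5612/2241)×40/40 = 5612/2241, sense flips to −
mesh 6 [89T→20T]: |ω|/ω_in = (5612/2241)×89/20 = 124867/11205, sense flips to +
signed output speed (× input speed) = 124867/11205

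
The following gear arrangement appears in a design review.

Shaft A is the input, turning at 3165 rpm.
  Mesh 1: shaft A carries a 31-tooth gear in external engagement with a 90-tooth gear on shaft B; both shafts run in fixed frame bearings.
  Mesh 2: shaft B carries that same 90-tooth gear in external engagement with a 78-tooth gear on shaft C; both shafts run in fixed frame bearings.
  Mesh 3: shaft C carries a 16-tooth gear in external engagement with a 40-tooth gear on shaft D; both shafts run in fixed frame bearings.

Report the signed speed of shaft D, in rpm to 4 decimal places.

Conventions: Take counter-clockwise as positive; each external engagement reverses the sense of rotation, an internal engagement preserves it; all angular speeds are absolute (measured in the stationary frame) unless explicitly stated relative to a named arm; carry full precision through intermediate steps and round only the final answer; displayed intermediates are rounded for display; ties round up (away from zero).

-503.1538 rpm

3-mesh fixed-axis compound train (all bearings frame-fixed)
mesh 1 [31T→90T]: ω = 3165.0000×31/90 = 1090.1667 rpm, sense flips to −
mesh 2 [90T→78T]: ω = 1090.1667×90/78 = 1257.8846 rpm, sense flips to +
mesh 3 [16T→40T]: ω = 1257.8846×16/40 = 503.1538 rpm, sense flips to −
signed output speed = -503.1538 rpm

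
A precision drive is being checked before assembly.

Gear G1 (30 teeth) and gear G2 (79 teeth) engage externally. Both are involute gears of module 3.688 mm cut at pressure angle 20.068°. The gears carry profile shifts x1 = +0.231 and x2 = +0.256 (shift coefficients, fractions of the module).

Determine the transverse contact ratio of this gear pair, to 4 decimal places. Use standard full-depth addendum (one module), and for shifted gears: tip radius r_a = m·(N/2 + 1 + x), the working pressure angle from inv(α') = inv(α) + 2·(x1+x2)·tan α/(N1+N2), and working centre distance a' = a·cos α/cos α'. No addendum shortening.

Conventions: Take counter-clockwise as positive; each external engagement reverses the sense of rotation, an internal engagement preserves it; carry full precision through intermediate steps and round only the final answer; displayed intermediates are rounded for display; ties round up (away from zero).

recognized (one external pair, fixed centres): single-mesh tooth geometry, m = 3.688, N1 = 30, N2 = 79
base radii: r_b1 = 51.961304, r_b2 = 136.831433
tip radii: r_a1 = 59.859928, r_a2 = 150.308128
inv(α') = inv(20.068°) + 2·(+0.231+0.256)·tan α/(30+79) = 0.01832656  ⇒  α' = 21.37434°
a' = a·cos α / cos α' = 200.9960·cos 20.068°/cos 21.37434° = 202.737175
action lengths: √(r_a1²−r_b1²) = 29.719251, √(r_a2²−r_b2²) = 62.206850
base pitch p_b = π·m·cos α = 10.882750
CR = (29.719251 + 62.206850 − 202.737175·sin 21.37434°)/10.882750 = 1.657353
contact ratio ≈ 1.6574

1.6574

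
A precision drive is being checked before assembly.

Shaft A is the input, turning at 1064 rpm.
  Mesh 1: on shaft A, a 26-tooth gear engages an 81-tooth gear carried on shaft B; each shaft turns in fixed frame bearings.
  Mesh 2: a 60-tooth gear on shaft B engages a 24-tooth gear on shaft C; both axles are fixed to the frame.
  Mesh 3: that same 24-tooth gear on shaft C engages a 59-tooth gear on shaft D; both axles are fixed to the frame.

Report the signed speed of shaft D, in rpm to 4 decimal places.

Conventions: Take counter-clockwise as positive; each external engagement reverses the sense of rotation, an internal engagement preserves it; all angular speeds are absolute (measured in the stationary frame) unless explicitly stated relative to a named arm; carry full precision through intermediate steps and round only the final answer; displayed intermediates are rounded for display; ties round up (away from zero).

topology: fixed-axis compound train — 3 meshes, A→D
mesh 1 [26T→81T]: ω = 1064.0000×26/81 = 341.5309 rpm, sense flips to −
mesh 2 [60T→24T]: ω = 341.5309×60/24 = 853.8272 rpm, sense flips to +
mesh 3 [24T→59T]: ω = 853.8272×24/59 = 347.3195 rpm, sense flips to −
signed output speed = -347.3195 rpm

-347.3195 rpm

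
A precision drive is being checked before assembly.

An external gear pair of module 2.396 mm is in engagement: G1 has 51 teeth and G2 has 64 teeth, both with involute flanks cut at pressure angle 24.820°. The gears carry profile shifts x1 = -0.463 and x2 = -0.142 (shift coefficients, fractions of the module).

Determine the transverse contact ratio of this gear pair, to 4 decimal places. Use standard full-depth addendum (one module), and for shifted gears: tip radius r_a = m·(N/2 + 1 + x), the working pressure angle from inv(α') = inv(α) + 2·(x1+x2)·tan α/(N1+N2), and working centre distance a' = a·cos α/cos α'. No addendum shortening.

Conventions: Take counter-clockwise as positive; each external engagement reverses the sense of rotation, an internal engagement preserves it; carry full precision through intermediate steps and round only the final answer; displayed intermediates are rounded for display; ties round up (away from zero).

class = single-mesh tooth geometry [involute pair 51T × 64T, m = 2.396]
base radii: r_b1 = 55.454439, r_b2 = 69.589885
tip radii: r_a1 = 62.384652, r_a2 = 78.727768
inv(α') = inv(24.820°) + 2·(-0.463-0.142)·tan α/(51+64) = 0.02443163  ⇒  α' = 23.43056°
a' = a·cos α / cos α' = 137.7700·cos 24.820°/cos 23.43056° = 136.281755
action lengths: √(r_a1²−r_b1²) = 28.577088, √(r_a2²−r_b2²) = 36.814527
base pitch p_b = π·m·cos α = 6.831971
CR = (28.577088 + 36.814527 − 136.281755·sin 23.43056°)/6.831971 = 1.639483
contact ratio ≈ 1.6395

1.6395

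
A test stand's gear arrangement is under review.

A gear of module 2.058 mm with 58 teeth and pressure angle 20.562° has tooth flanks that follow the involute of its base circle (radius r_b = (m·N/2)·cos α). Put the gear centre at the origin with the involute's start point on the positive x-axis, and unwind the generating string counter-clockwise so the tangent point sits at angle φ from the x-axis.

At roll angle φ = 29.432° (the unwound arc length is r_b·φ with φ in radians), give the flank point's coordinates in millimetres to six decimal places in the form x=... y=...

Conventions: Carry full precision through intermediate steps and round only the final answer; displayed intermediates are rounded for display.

recognized (one wheel, involute flank): single-mesh tooth geometry, m = 2.058, N = 58
pitch radius r_p = m·N/2 = 2.058·58/2 = 59.682000
base radius r_b = r_p·cos α = 59.682000·cos 20.562° = 55.879820
roll angle φ = 29.432° = 0.51368531 rad
x = r_b·(cos φ + φ·sin φ) = 62.773124
y = r_b·(sin φ − φ·cos φ) = 2.458792

x=62.773124 y=2.458792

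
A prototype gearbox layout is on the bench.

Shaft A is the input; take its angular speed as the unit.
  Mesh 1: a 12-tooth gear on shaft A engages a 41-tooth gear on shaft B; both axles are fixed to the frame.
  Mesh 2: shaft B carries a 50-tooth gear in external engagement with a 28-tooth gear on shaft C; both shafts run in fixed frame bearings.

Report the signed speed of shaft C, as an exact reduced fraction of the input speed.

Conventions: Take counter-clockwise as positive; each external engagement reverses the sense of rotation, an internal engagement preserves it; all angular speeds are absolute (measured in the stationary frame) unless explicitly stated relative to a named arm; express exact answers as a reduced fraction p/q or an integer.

2-mesh fixed-axis compound train (all bearings frame-fixed)
mesh 1 [12T→41T]: |ω|/ω_in = 1×12/41 = 12/41, sense flips to −
mesh 2 [50T→28T]: |ω|/ω_in = (12/41)×50/28 = 150/287, sense flips to +
signed output speed (× input speed) = 150/287

150/287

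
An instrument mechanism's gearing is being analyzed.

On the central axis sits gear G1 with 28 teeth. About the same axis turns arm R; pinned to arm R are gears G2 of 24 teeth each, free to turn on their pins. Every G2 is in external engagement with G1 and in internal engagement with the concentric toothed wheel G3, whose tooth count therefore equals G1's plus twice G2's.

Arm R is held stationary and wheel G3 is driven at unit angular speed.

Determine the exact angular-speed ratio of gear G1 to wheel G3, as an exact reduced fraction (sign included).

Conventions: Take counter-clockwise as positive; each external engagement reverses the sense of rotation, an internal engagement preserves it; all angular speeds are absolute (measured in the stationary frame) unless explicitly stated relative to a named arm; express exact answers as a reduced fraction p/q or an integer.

topology: planetary set — G1 28T / G2 24T / G3 76T, arm = carrier (Willis)
ring teeth: 28 + 2·24 = 76
28(ω_sun−ω_arm) = −76(ω_ring−ω_arm),  ω_arm = 0, ω_ring = 1
ω_sun = 0 − (76/28)(1−0) = -19/7
ω_out/ω_in = -19/7

-19/7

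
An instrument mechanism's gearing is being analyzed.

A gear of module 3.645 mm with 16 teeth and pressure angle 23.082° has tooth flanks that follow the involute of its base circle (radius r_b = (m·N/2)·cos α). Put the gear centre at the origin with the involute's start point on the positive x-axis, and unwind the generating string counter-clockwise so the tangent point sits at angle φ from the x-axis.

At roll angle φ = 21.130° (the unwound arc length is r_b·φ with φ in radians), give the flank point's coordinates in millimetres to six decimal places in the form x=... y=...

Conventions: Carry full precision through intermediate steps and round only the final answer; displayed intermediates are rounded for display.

x=28.588232 y=0.442426

recognized (one wheel, involute flank): single-mesh tooth geometry, m = 3.645, N = 16
pitch radius r_p = m·N/2 = 3.645·16/2 = 29.160000
base radius r_b = r_p·cos α = 29.160000·cos 23.082° = 26.825588
roll angle φ = 21.130° = 0.36878807 rad
x = r_b·(cos φ + φ·sin φ) = 28.588232
y = r_b·(sin φ − φ·cos φ) = 0.442426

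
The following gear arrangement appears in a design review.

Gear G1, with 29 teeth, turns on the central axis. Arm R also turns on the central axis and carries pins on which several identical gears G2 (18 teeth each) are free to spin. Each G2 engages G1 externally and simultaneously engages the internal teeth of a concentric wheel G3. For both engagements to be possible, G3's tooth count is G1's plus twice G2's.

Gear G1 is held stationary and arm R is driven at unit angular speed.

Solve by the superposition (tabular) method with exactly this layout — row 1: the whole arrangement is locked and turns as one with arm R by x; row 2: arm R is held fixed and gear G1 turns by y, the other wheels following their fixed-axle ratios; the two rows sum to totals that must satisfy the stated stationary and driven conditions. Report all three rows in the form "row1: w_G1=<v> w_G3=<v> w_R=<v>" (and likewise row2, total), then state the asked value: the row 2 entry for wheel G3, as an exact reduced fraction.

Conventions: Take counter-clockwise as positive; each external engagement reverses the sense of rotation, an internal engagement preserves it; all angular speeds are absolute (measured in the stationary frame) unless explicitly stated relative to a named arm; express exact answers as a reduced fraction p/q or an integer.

row1: w_G1=1 w_G3=1 w_R=1
row2: w_G1=-1 w_G3=29/65 w_R=0
total: w_G1=0 w_G3=94/65 w_R=1
asked value: 29/65

class = planetary set [G3 = 29+2·18 = 65; Willis about the carrier]
row 1 (train locked, turned with arm): all members turn x
row 2: sun turns y, ring = −(29/65)·y, arm 0
boundary: total ω_sun = x + y = 0 and total ω_arm = x = 1  ⇒  y = -1, x = 1
row 2 ring = −(29/65)·(-1) = 29/65
totals (row 1 + row 2): sun 1 + (-1) = 0, ring 1 + 29/65 = 94/65, arm 1 + 0 = 1
asked cell (row2, ring) = 29/65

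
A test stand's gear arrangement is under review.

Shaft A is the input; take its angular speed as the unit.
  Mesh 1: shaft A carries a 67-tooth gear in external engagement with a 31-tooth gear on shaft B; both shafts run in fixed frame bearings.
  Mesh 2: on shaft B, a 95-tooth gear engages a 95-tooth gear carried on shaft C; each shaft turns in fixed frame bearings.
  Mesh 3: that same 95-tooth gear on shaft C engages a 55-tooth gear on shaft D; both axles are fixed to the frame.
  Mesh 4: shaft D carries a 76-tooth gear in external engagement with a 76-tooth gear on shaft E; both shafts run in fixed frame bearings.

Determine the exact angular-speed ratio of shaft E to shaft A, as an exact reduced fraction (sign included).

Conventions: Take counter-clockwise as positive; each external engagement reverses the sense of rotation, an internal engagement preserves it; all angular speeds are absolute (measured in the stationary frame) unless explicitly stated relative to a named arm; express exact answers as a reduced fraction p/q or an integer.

class = fixed-axis compound train [4 meshes; 4 ratios multiply, 4 sense flips]
mesh 1 [67T→31T]: running ratio 67/31, sense −
mesh 2 [95T→95T]: running ratio 67/31, sense +
mesh 3 [95T→55T]: running ratio 1273/341, sense −
mesh 4 [76T→76T]: running ratio 1273/341, sense +
ω_out/ω_in = 1273/341

1273/341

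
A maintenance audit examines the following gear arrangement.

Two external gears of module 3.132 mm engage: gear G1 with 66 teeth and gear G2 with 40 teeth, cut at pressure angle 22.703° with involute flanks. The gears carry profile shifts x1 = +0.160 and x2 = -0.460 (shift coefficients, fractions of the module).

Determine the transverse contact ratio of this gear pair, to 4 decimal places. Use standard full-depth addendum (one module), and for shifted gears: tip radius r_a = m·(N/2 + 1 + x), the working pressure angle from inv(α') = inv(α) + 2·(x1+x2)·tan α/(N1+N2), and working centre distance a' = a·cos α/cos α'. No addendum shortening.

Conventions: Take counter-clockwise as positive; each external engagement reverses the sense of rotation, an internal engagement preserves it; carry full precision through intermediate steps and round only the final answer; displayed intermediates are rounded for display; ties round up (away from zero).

topology: single-mesh involute geometry — m = 3.132, 66T/40T pair
base radii: r_b1 = 95.347758, r_b2 = 57.786520
tip radii: r_a1 = 106.989120, r_a2 = 64.331280
inv(α') = inv(22.703°) + 2·(+0.160-0.460)·tan α/(66+40) = 0.01976035  ⇒  α' = 21.89647°
a' = a·cos α / cos α' = 165.9960·cos 22.703°/cos 21.89647° = 165.040416
action lengths: √(r_a1²−r_b1²) = 48.533255, √(r_a2²−r_b2²) = 28.270686
base pitch p_b = π·m·cos α = 9.077085
CR = (48.533255 + 28.270686 − 165.040416·sin 21.89647°)/9.077085 = 1.680642
contact ratio ≈ 1.6806

1.6806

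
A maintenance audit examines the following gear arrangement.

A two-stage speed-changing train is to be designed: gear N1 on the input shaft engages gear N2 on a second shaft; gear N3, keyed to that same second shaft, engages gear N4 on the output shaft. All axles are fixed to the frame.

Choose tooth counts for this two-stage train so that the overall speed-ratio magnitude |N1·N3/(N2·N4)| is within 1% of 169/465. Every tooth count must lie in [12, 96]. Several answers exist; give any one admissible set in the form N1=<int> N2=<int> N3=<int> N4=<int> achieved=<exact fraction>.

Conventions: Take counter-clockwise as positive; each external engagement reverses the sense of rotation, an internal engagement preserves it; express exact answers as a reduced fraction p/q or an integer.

N1=13 N2=15 N3=13 N4=31 achieved=169/465

design class (target 169/465): fixed-axis compound train
target = 169/465 in lowest terms: an exact hit needs N1·N3 = k·169 and N2·N4 = k·465 for one integer k, every count in [12, 96]; additionally prefer no 1:1 stage (N1 ≠ N2, N3 ≠ N4)
k = 1: N1·N3 = 169 = 13·13, N2·N4 = 465 = 15·31
achieved = 13·13/(15·31) = 169/465; |achieved − target| = 0 ≤ 169/46500 ✓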